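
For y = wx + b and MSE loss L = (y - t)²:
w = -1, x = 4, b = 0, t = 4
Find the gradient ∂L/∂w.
∂L/∂w = -64

y = wx + b = (-1)(4) + 0 = -4
∂L/∂y = 2(y - t) = 2(-4 - 4) = -16
∂y/∂w = x = 4
∂L/∂w = ∂L/∂y · ∂y/∂w = -16 × 4 = -64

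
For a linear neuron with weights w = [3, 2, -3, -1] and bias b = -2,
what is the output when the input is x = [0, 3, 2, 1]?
y = -3

y = (3)(0) + (2)(3) + (-3)(2) + (-1)(1) + -2 = -3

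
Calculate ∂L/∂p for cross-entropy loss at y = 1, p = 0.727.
∂L/∂p = -1.376

∂L/∂p = -y/p + (1-y)/(1-p) = -1/0.727 + 0 = -1.376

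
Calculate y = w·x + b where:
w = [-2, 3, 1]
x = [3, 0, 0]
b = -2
y = -8

y = (-2)(3) + (3)(0) + (1)(0) + -2 = -8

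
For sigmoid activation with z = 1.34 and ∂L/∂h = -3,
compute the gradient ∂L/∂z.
∂L/∂z = -0.4933

σ(1.34) = 0.7925
σ'(1.34) = σ(1.34)(1 - σ(1.34)) = 0.7925 × 0.2075 = 0.1644
∂L/∂z = ∂L/∂h · σ'(z) = -3 × 0.1644 = -0.4933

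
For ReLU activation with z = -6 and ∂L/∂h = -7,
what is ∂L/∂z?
∂L/∂z = 0

h = ReLU(-6) = 0
Since z < 0: ∂h/∂z = 0
∂L/∂z = ∂L/∂h · ∂h/∂z = -7 × 0 = 0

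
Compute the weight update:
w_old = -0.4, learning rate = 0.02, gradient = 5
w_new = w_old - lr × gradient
w_new = -0.5

w_new = w - η·∂L/∂w = -0.4 - 0.02×(5) = -0.4 - (0.1) = -0.5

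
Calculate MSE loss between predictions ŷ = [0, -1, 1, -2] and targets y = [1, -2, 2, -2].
MSE = 0.75

MSE = (1/4)((0-1)² + (-1--2)² + (1-2)² + (-2--2)²) = (1/4)(1 + 1 + 1 + 0) = 0.75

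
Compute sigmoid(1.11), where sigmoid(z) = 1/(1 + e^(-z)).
0.7521

sigmoid(1.11) = 1/(1 + e^(-1.11)) = 1/(1 + 0.3296) = 0.7521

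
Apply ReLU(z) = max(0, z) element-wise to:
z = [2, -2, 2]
h = [2, 0, 2]

ReLU applied element-wise: max(0,2)=2, max(0,-2)=0, max(0,2)=2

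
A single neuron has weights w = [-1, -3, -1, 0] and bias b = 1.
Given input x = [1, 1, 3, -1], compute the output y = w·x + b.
y = -6

y = (-1)(1) + (-3)(1) + (-1)(3) + (0)(-1) + 1 = -6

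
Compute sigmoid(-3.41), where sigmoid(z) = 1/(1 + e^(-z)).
0.03198

sigmoid(-3.41) = 1/(1 + e^(3.41)) = 1/(1 + 30.27) = 0.03198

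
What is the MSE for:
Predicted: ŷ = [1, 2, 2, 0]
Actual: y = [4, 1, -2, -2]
MSE = 7.5

MSE = (1/4)((1-4)² + (2-1)² + (2--2)² + (0--2)²) = (1/4)(9 + 1 + 16 + 4) = 7.5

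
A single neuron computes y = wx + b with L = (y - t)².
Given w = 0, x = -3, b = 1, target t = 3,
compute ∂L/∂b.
∂L/∂b = -4

y = wx + b = (0)(-3) + 1 = 1
∂L/∂y = 2(y - t) = 2(1 - 3) = -4
∂y/∂b = 1
∂L/∂b = ∂L/∂y · ∂y/∂b = -4 × 1 = -4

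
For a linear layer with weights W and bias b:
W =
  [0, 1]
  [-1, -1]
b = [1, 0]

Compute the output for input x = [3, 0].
y = [1, -3]

Wx = [0×3 + 1×0, -1×3 + -1×0]
   = [0, -3]
y = Wx + b = [0 + 1, -3 + 0] = [1, -3]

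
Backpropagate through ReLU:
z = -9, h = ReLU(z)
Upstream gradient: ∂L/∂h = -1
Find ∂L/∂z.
∂L/∂z = 0

h = ReLU(-9) = 0
Since z < 0: ∂h/∂z = 0
∂L/∂z = ∂L/∂h · ∂h/∂z = -1 × 0 = 0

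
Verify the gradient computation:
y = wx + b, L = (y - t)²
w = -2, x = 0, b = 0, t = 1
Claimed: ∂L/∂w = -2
Incorrect

y = (-2)(0) + 0 = 0
∂L/∂y = 2(y - t) = 2(0 - 1) = -2
∂y/∂w = x = 0
∂L/∂w = -2 × 0 = 0

Claimed value: -2
Incorrect: The correct gradient is 0.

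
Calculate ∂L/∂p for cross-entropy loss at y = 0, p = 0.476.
∂L/∂p = 1.908

∂L/∂p = -y/p + (1-y)/(1-p) = 0 + 1/0.524 = 1.908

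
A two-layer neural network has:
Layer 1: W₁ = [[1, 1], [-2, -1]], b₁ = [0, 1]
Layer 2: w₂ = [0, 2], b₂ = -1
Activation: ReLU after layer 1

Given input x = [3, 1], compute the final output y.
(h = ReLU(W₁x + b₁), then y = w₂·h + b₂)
y = -1

Layer 1 pre-activation: z₁ = [4, -6]
After ReLU: h = [4, 0]
Layer 2 output: y = 0×4 + 2×0 + -1 = -1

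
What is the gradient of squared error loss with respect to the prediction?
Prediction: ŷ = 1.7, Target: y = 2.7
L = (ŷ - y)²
∂L/∂ŷ = -2.0

∂L/∂ŷ = 2(ŷ - y) = 2(1.7 - 2.7) = 2(-1.0) = -2.0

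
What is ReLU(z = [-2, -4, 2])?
h = [0, 0, 2]

ReLU applied element-wise: max(0,-2)=0, max(0,-4)=0, max(0,2)=2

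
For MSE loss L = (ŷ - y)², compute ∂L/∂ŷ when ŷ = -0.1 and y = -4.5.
∂L/∂ŷ = 8.8

∂L/∂ŷ = 2(ŷ - y) = 2(-0.1 - -4.5) = 2(4.4) = 8.8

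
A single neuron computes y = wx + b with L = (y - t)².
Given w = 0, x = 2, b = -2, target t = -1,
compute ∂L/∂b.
∂L/∂b = -2

y = wx + b = (0)(2) + -2 = -2
∂L/∂y = 2(y - t) = 2(-2 - -1) = -2
∂y/∂b = 1
∂L/∂b = ∂L/∂y · ∂y/∂b = -2 × 1 = -2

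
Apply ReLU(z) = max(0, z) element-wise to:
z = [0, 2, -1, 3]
h = [0, 2, 0, 3]

ReLU applied element-wise: max(0,0)=0, max(0,2)=2, max(0,-1)=0, max(0,3)=3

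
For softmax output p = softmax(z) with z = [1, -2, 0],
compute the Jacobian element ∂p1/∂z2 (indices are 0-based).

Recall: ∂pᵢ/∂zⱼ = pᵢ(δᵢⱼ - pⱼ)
∂p1/∂z2 = -0.009113

p = softmax(z) = [0.7054, 0.03512, 0.2595]
p1 = 0.03512, p2 = 0.2595

∂p1/∂z2 = -p1 × p2 = -0.03512 × 0.2595 = -0.009113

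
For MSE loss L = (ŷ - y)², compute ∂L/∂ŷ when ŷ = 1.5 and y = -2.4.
∂L/∂ŷ = 7.8

∂L/∂ŷ = 2(ŷ - y) = 2(1.5 - -2.4) = 2(3.9) = 7.8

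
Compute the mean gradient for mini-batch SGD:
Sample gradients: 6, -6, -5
Average gradient = -1.667

Average = (1/3)(6 + -6 + -5) = -5/3 = -1.667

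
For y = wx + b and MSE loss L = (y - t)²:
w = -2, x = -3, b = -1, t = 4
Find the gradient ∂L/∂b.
∂L/∂b = 2

y = wx + b = (-2)(-3) + -1 = 5
∂L/∂y = 2(y - t) = 2(5 - 4) = 2
∂y/∂b = 1
∂L/∂b = ∂L/∂y · ∂y/∂b = 2 × 1 = 2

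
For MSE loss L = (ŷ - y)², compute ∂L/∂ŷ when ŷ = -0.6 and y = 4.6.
∂L/∂ŷ = -10.4

∂L/∂ŷ = 2(ŷ - y) = 2(-0.6 - 4.6) = 2(-5.2) = -10.4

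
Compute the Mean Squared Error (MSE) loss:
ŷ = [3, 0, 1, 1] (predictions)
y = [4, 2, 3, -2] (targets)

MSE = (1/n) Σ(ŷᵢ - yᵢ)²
MSE = 4.5

MSE = (1/4)((3-4)² + (0-2)² + (1-3)² + (1--2)²) = (1/4)(1 + 4 + 4 + 9) = 4.5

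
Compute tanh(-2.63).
-0.9897

tanh(-2.63) = (e^(-2.63) - e^(2.63))/(e^(-2.63) + e^(2.63)) = -0.9897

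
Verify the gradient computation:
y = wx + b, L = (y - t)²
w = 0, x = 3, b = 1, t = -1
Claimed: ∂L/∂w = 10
Incorrect

y = (0)(3) + 1 = 1
∂L/∂y = 2(y - t) = 2(1 - -1) = 4
∂y/∂w = x = 3
∂L/∂w = 4 × 3 = 12

Claimed value: 10
Incorrect: The correct gradient is 12.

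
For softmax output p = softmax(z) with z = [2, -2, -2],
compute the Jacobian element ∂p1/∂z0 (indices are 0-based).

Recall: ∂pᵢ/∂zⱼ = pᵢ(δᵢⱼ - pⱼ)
∂p1/∂z0 = -0.01704

p = softmax(z) = [0.9647, 0.01767, 0.01767]
p1 = 0.01767, p0 = 0.9647

∂p1/∂z0 = -p1 × p0 = -0.01767 × 0.9647 = -0.01704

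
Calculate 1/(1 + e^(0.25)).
0.4378

sigmoid(-0.25) = 1/(1 + e^(0.25)) = 1/(1 + 1.284) = 0.4378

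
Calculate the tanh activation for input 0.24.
0.2355

tanh(0.24) = (e^(0.24) - e^(-0.24))/(e^(0.24) + e^(-0.24)) = 0.2355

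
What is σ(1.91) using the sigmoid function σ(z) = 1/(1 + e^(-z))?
0.871

sigmoid(1.91) = 1/(1 + e^(-1.91)) = 1/(1 + 0.1481) = 0.871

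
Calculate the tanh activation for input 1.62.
0.9246

tanh(1.62) = (e^(1.62) - e^(-1.62))/(e^(1.62) + e^(-1.62)) = 0.9246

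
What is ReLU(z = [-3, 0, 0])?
h = [0, 0, 0]

ReLU applied element-wise: max(0,-3)=0, max(0,0)=0, max(0,0)=0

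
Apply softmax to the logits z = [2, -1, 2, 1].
p = [0.4136, 0.0206, 0.4136, 0.1522]

exp(z) = [7.389, 0.3679, 7.389, 2.718]
Sum = 17.86
p = [0.4136, 0.0206, 0.4136, 0.1522]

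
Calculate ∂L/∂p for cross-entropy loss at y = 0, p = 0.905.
∂L/∂p = 10.53

∂L/∂p = -y/p + (1-y)/(1-p) = 0 + 1/0.095 = 10.53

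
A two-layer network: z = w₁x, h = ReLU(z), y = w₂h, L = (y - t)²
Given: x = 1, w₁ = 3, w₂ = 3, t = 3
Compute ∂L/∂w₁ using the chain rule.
∂L/∂w₁ = 36

Forward pass:
z = w₁x = 3×1 = 3
h = ReLU(3) = 3
y = w₂h = 3×3 = 9

Backward pass:
∂L/∂y = 2(y - t) = 2(9 - 3) = 12
∂y/∂h = w₂ = 3
∂h/∂z = 1 (ReLU derivative)
∂z/∂w₁ = x = 1

∂L/∂w₁ = 12 × 3 × 1 × 1 = 36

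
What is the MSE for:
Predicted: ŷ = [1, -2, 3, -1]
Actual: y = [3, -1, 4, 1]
MSE = 2.5

MSE = (1/4)((1-3)² + (-2--1)² + (3-4)² + (-1-1)²) = (1/4)(4 + 1 + 1 + 4) = 2.5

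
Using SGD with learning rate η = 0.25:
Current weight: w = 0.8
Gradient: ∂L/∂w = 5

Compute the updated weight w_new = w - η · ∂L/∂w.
w_new = -0.45

w_new = w - η·∂L/∂w = 0.8 - 0.25×(5) = 0.8 - (1.25) = -0.45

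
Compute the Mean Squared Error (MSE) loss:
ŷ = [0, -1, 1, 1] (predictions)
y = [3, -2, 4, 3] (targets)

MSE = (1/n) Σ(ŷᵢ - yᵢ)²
MSE = 5.75

MSE = (1/4)((0-3)² + (-1--2)² + (1-4)² + (1-3)²) = (1/4)(9 + 1 + 9 + 4) = 5.75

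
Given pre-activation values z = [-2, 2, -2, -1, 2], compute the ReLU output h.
h = [0, 2, 0, 0, 2]

ReLU applied element-wise: max(0,-2)=0, max(0,2)=2, max(0,-2)=0, max(0,-1)=0, max(0,2)=2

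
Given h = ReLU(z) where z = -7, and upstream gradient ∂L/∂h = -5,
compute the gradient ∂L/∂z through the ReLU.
∂L/∂z = 0

h = ReLU(-7) = 0
Since z < 0: ∂h/∂z = 0
∂L/∂z = ∂L/∂h · ∂h/∂z = -5 × 0 = 0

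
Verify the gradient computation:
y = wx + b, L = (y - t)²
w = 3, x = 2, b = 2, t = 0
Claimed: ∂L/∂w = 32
Correct

y = (3)(2) + 2 = 8
∂L/∂y = 2(y - t) = 2(8 - 0) = 16
∂y/∂w = x = 2
∂L/∂w = 16 × 2 = 32

Claimed value: 32
Correct: The correct gradient is 32.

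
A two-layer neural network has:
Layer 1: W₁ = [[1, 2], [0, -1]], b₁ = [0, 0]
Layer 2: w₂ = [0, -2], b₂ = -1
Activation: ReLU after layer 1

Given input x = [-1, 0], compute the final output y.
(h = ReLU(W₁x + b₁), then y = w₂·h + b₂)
y = -1

Layer 1 pre-activation: z₁ = [-1, 0]
After ReLU: h = [0, 0]
Layer 2 output: y = 0×0 + -2×0 + -1 = -1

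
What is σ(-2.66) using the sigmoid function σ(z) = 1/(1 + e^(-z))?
0.06538

sigmoid(-2.66) = 1/(1 + e^(2.66)) = 1/(1 + 14.3) = 0.06538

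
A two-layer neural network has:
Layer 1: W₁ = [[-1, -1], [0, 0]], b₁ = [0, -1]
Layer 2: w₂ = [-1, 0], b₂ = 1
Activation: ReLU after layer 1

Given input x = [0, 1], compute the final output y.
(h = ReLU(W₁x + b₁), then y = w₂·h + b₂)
y = 1

Layer 1 pre-activation: z₁ = [-1, -1]
After ReLU: h = [0, 0]
Layer 2 output: y = -1×0 + 0×0 + 1 = 1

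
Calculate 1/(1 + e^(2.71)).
0.06239

sigmoid(-2.71) = 1/(1 + e^(2.71)) = 1/(1 + 15.03) = 0.06239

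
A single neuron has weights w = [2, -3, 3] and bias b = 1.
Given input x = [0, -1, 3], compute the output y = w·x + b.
y = 13

y = (2)(0) + (-3)(-1) + (3)(3) + 1 = 13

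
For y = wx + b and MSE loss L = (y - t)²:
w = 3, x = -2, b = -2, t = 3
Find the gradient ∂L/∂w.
∂L/∂w = 44

y = wx + b = (3)(-2) + -2 = -8
∂L/∂y = 2(y - t) = 2(-8 - 3) = -22
∂y/∂w = x = -2
∂L/∂w = ∂L/∂y · ∂y/∂w = -22 × -2 = 44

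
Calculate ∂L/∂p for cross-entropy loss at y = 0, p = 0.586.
∂L/∂p = 2.415

∂L/∂p = -y/p + (1-y)/(1-p) = 0 + 1/0.414 = 2.415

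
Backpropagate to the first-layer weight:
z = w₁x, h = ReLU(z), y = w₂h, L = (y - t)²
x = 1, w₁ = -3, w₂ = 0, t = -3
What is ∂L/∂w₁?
∂L/∂w₁ = 0

Forward pass:
z = w₁x = -3×1 = -3
h = ReLU(-3) = 0
y = w₂h = 0×0 = 0

Backward pass:
∂L/∂y = 2(y - t) = 2(0 - -3) = 6
∂y/∂h = w₂ = 0
∂h/∂z = 0 (ReLU derivative)
∂z/∂w₁ = x = 1

∂L/∂w₁ = 6 × 0 × 0 × 1 = 0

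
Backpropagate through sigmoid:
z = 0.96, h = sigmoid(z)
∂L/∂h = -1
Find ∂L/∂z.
∂L/∂z = -0.2002

σ(0.96) = 0.7231
σ'(0.96) = σ(0.96)(1 - σ(0.96)) = 0.7231 × 0.2769 = 0.2002
∂L/∂z = ∂L/∂h · σ'(z) = -1 × 0.2002 = -0.2002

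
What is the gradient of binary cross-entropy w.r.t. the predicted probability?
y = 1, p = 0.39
∂L/∂p = -2.564

∂L/∂p = -y/p + (1-y)/(1-p) = -1/0.39 + 0 = -2.564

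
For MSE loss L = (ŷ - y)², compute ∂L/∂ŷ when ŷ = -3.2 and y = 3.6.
∂L/∂ŷ = -13.6

∂L/∂ŷ = 2(ŷ - y) = 2(-3.2 - 3.6) = 2(-6.8) = -13.6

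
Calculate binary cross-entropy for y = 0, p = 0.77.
L = 1.47

L = -0·log(0.77) - 1·log(0.23) = -log(0.23) = 1.47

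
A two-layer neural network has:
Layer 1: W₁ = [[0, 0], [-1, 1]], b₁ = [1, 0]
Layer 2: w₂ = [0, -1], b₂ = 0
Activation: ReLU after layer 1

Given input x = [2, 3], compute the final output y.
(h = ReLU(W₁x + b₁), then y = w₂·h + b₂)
y = -1

Layer 1 pre-activation: z₁ = [1, 1]
After ReLU: h = [1, 1]
Layer 2 output: y = 0×1 + -1×1 + 0 = -1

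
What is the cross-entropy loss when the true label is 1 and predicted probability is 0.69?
L = 0.3711

L = -1·log(0.69) - 0·log(0.31) = -log(0.69) = 0.3711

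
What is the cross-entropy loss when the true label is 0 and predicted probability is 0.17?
L = 0.1863

L = -0·log(0.17) - 1·log(0.83) = -log(0.83) = 0.1863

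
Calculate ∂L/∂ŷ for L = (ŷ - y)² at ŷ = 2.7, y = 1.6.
∂L/∂ŷ = 2.2

∂L/∂ŷ = 2(ŷ - y) = 2(2.7 - 1.6) = 2(1.1) = 2.2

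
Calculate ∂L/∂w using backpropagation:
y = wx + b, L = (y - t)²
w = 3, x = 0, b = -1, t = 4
∂L/∂w = 0

y = wx + b = (3)(0) + -1 = -1
∂L/∂y = 2(y - t) = 2(-1 - 4) = -10
∂y/∂w = x = 0
∂L/∂w = ∂L/∂y · ∂y/∂w = -10 × 0 = 0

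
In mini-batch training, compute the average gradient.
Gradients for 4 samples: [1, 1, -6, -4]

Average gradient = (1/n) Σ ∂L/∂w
Average gradient = -2

Average = (1/4)(1 + 1 + -6 + -4) = -8/4 = -2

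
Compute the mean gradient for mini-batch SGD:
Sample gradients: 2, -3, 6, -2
Average gradient = 0.75

Average = (1/4)(2 + -3 + 6 + -2) = 3/4 = 0.75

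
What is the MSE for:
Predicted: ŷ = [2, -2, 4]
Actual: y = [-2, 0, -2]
MSE = 18.67

MSE = (1/3)((2--2)² + (-2-0)² + (4--2)²) = (1/3)(16 + 4 + 36) = 18.67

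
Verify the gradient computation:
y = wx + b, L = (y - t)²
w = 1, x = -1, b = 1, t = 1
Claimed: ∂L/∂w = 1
Incorrect

y = (1)(-1) + 1 = 0
∂L/∂y = 2(y - t) = 2(0 - 1) = -2
∂y/∂w = x = -1
∂L/∂w = -2 × -1 = 2

Claimed value: 1
Incorrect: The correct gradient is 2.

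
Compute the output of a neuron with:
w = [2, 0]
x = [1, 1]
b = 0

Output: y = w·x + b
y = 2

y = (2)(1) + (0)(1) + 0 = 2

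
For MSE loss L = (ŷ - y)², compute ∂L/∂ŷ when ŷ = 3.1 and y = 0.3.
∂L/∂ŷ = 5.6

∂L/∂ŷ = 2(ŷ - y) = 2(3.1 - 0.3) = 2(2.8) = 5.6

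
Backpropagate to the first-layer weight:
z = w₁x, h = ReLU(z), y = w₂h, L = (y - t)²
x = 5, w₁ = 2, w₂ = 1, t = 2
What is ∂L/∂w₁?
∂L/∂w₁ = 80

Forward pass:
z = w₁x = 2×5 = 10
h = ReLU(10) = 10
y = w₂h = 1×10 = 10

Backward pass:
∂L/∂y = 2(y - t) = 2(10 - 2) = 16
∂y/∂h = w₂ = 1
∂h/∂z = 1 (ReLU derivative)
∂z/∂w₁ = x = 5

∂L/∂w₁ = 16 × 1 × 1 × 5 = 80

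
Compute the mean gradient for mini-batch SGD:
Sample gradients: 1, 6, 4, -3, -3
Average gradient = 1

Average = (1/5)(1 + 6 + 4 + -3 + -3) = 5/5 = 1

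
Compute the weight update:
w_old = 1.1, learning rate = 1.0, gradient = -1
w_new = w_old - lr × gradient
w_new = 2.1

w_new = w - η·∂L/∂w = 1.1 - 1.0×(-1) = 1.1 - (-1) = 2.1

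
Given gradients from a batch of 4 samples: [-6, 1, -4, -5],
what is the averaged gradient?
Average gradient = -3.5

Average = (1/4)(-6 + 1 + -4 + -5) = -14/4 = -3.5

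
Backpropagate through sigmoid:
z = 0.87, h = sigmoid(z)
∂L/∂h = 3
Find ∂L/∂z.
∂L/∂z = 0.6242

σ(0.87) = 0.7047
σ'(0.87) = σ(0.87)(1 - σ(0.87)) = 0.7047 × 0.2953 = 0.2081
∂L/∂z = ∂L/∂h · σ'(z) = 3 × 0.2081 = 0.6242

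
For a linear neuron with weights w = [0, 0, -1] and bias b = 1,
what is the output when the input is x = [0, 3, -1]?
y = 2

y = (0)(0) + (0)(3) + (-1)(-1) + 1 = 2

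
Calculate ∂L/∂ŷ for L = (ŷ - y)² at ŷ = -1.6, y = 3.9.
∂L/∂ŷ = -11.0

∂L/∂ŷ = 2(ŷ - y) = 2(-1.6 - 3.9) = 2(-5.5) = -11.0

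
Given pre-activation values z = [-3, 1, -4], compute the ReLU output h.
h = [0, 1, 0]

ReLU applied element-wise: max(0,-3)=0, max(0,1)=1, max(0,-4)=0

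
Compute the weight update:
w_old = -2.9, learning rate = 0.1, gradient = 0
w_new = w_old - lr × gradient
w_new = -2.9

w_new = w - η·∂L/∂w = -2.9 - 0.1×(0) = -2.9 - (0) = -2.9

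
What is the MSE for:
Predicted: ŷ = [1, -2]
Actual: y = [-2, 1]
MSE = 9

MSE = (1/2)((1--2)² + (-2-1)²) = (1/2)(9 + 9) = 9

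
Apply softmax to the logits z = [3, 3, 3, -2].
p = [0.3326, 0.3326, 0.3326, 0.0022]

exp(z) = [20.09, 20.09, 20.09, 0.1353]
Sum = 60.39
p = [0.3326, 0.3326, 0.3326, 0.0022]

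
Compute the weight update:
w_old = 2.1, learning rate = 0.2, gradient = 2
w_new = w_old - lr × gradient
w_new = 1.7

w_new = w - η·∂L/∂w = 2.1 - 0.2×(2) = 2.1 - (0.4) = 1.7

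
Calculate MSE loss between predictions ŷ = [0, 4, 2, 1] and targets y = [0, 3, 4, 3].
MSE = 2.25

MSE = (1/4)((0-0)² + (4-3)² + (2-4)² + (1-3)²) = (1/4)(0 + 1 + 4 + 4) = 2.25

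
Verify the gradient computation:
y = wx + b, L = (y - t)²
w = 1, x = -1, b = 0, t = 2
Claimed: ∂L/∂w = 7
Incorrect

y = (1)(-1) + 0 = -1
∂L/∂y = 2(y - t) = 2(-1 - 2) = -6
∂y/∂w = x = -1
∂L/∂w = -6 × -1 = 6

Claimed value: 7
Incorrect: The correct gradient is 6.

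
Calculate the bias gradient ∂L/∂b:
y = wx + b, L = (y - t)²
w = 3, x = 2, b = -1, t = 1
∂L/∂b = 8

y = wx + b = (3)(2) + -1 = 5
∂L/∂y = 2(y - t) = 2(5 - 1) = 8
∂y/∂b = 1
∂L/∂b = ∂L/∂y · ∂y/∂b = 8 × 1 = 8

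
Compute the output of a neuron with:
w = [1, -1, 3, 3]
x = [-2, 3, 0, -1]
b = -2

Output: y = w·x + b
y = -10

y = (1)(-2) + (-1)(3) + (3)(0) + (3)(-1) + -2 = -10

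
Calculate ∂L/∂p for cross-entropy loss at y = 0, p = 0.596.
∂L/∂p = 2.475

∂L/∂p = -y/p + (1-y)/(1-p) = 0 + 1/0.404 = 2.475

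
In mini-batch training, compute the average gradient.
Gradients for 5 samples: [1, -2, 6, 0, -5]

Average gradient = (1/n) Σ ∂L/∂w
Average gradient = 0

Average = (1/5)(1 + -2 + 6 + 0 + -5) = 0/5 = 0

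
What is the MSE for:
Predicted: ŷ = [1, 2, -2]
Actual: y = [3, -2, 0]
MSE = 8

MSE = (1/3)((1-3)² + (2--2)² + (-2-0)²) = (1/3)(4 + 16 + 4) = 8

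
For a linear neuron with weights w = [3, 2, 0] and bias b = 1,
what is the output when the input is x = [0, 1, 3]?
y = 3

y = (3)(0) + (2)(1) + (0)(3) + 1 = 3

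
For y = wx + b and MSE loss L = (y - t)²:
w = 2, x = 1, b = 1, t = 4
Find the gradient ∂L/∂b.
∂L/∂b = -2

y = wx + b = (2)(1) + 1 = 3
∂L/∂y = 2(y - t) = 2(3 - 4) = -2
∂y/∂b = 1
∂L/∂b = ∂L/∂y · ∂y/∂b = -2 × 1 = -2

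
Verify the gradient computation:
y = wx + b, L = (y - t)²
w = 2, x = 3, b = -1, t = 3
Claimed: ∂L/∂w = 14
Incorrect

y = (2)(3) + -1 = 5
∂L/∂y = 2(y - t) = 2(5 - 3) = 4
∂y/∂w = x = 3
∂L/∂w = 4 × 3 = 12

Claimed value: 14
Incorrect: The correct gradient is 12.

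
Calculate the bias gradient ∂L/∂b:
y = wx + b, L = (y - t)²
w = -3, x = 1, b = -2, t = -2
∂L/∂b = -6

y = wx + b = (-3)(1) + -2 = -5
∂L/∂y = 2(y - t) = 2(-5 - -2) = -6
∂y/∂b = 1
∂L/∂b = ∂L/∂y · ∂y/∂b = -6 × 1 = -6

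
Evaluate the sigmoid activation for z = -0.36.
0.411

sigmoid(-0.36) = 1/(1 + e^(0.36)) = 1/(1 + 1.433) = 0.411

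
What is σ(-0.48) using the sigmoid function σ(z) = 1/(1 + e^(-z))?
0.3823

sigmoid(-0.48) = 1/(1 + e^(0.48)) = 1/(1 + 1.616) = 0.3823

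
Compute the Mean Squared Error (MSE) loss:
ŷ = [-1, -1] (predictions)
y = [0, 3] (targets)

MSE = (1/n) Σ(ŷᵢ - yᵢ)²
MSE = 8.5

MSE = (1/2)((-1-0)² + (-1-3)²) = (1/2)(1 + 16) = 8.5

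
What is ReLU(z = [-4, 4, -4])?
h = [0, 4, 0]

ReLU applied element-wise: max(0,-4)=0, max(0,4)=4, max(0,-4)=0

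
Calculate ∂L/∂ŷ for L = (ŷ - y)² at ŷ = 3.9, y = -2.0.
∂L/∂ŷ = 11.8

∂L/∂ŷ = 2(ŷ - y) = 2(3.9 - -2.0) = 2(5.9) = 11.8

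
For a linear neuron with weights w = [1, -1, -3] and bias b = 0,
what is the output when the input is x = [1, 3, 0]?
y = -2

y = (1)(1) + (-1)(3) + (-3)(0) + 0 = -2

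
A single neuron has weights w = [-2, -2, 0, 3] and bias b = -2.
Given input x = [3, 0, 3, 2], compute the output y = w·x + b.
y = -2

y = (-2)(3) + (-2)(0) + (0)(3) + (3)(2) + -2 = -2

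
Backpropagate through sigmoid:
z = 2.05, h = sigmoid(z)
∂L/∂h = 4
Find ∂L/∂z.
∂L/∂z = 0.4042

σ(2.05) = 0.8859
σ'(2.05) = σ(2.05)(1 - σ(2.05)) = 0.8859 × 0.1141 = 0.101
∂L/∂z = ∂L/∂h · σ'(z) = 4 × 0.101 = 0.4042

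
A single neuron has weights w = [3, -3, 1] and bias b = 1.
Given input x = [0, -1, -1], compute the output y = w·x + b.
y = 3

y = (3)(0) + (-3)(-1) + (1)(-1) + 1 = 3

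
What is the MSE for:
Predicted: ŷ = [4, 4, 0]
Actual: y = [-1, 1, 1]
MSE = 11.67

MSE = (1/3)((4--1)² + (4-1)² + (0-1)²) = (1/3)(25 + 9 + 1) = 11.67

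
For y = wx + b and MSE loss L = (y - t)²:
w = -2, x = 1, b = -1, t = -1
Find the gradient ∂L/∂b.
∂L/∂b = -4

y = wx + b = (-2)(1) + -1 = -3
∂L/∂y = 2(y - t) = 2(-3 - -1) = -4
∂y/∂b = 1
∂L/∂b = ∂L/∂y · ∂y/∂b = -4 × 1 = -4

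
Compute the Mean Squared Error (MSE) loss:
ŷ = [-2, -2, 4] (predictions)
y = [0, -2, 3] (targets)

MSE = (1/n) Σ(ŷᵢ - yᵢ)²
MSE = 1.667

MSE = (1/3)((-2-0)² + (-2--2)² + (4-3)²) = (1/3)(4 + 0 + 1) = 1.667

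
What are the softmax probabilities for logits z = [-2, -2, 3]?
p = [0.0066, 0.0066, 0.9867]

exp(z) = [0.1353, 0.1353, 20.09]
Sum = 20.36
p = [0.0066, 0.0066, 0.9867]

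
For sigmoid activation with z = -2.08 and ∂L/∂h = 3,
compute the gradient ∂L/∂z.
∂L/∂z = 0.2962

σ(-2.08) = 0.1111
σ'(-2.08) = σ(-2.08)(1 - σ(-2.08)) = 0.1111 × 0.8889 = 0.09872
∂L/∂z = ∂L/∂h · σ'(z) = 3 × 0.09872 = 0.2962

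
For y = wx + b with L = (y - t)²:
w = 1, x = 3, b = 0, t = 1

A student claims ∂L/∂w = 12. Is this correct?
Correct

y = (1)(3) + 0 = 3
∂L/∂y = 2(y - t) = 2(3 - 1) = 4
∂y/∂w = x = 3
∂L/∂w = 4 × 3 = 12

Claimed value: 12
Correct: The correct gradient is 12.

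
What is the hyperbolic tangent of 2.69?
0.9908

tanh(2.69) = (e^(2.69) - e^(-2.69))/(e^(2.69) + e^(-2.69)) = 0.9908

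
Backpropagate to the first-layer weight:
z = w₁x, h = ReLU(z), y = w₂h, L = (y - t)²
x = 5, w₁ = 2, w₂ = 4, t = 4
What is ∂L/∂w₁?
∂L/∂w₁ = 1440

Forward pass:
z = w₁x = 2×5 = 10
h = ReLU(10) = 10
y = w₂h = 4×10 = 40

Backward pass:
∂L/∂y = 2(y - t) = 2(40 - 4) = 72
∂y/∂h = w₂ = 4
∂h/∂z = 1 (ReLU derivative)
∂z/∂w₁ = x = 5

∂L/∂w₁ = 72 × 4 × 1 × 5 = 1440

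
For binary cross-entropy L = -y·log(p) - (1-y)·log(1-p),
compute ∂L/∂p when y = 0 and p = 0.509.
∂L/∂p = 2.037

∂L/∂p = -y/p + (1-y)/(1-p) = 0 + 1/0.491 = 2.037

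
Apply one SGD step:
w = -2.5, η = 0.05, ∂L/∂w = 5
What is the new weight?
w_new = -2.75

w_new = w - η·∂L/∂w = -2.5 - 0.05×(5) = -2.5 - (0.25) = -2.75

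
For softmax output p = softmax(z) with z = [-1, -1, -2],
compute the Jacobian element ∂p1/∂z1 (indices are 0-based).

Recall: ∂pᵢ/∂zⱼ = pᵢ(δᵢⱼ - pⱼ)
∂p1/∂z1 = 0.244

p = softmax(z) = [0.4223, 0.4223, 0.1554]
p1 = 0.4223

∂p1/∂z1 = p1(1 - p1) = 0.4223 × (1 - 0.4223) = 0.244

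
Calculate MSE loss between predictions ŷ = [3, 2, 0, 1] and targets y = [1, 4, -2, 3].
MSE = 4

MSE = (1/4)((3-1)² + (2-4)² + (0--2)² + (1-3)²) = (1/4)(4 + 4 + 4 + 4) = 4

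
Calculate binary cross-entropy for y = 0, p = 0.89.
L = 2.207

L = -0·log(0.89) - 1·log(0.11) = -log(0.11) = 2.207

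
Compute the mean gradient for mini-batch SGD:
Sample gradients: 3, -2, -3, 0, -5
Average gradient = -1.4

Average = (1/5)(3 + -2 + -3 + 0 + -5) = -7/5 = -1.4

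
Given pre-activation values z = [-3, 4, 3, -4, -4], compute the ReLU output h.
h = [0, 4, 3, 0, 0]

ReLU applied element-wise: max(0,-3)=0, max(0,4)=4, max(0,3)=3, max(0,-4)=0, max(0,-4)=0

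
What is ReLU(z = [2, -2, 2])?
h = [2, 0, 2]

ReLU applied element-wise: max(0,2)=2, max(0,-2)=0, max(0,2)=2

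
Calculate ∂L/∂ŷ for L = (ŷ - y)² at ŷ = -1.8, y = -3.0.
∂L/∂ŷ = 2.4

∂L/∂ŷ = 2(ŷ - y) = 2(-1.8 - -3.0) = 2(1.2) = 2.4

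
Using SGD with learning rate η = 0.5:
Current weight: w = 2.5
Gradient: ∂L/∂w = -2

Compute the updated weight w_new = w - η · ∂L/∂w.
w_new = 3.5

w_new = w - η·∂L/∂w = 2.5 - 0.5×(-2) = 2.5 - (-1) = 3.5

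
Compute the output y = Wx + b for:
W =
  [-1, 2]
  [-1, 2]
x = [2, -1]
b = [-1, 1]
y = [-5, -3]

Wx = [-1×2 + 2×-1, -1×2 + 2×-1]
   = [-4, -4]
y = Wx + b = [-4 + -1, -4 + 1] = [-5, -3]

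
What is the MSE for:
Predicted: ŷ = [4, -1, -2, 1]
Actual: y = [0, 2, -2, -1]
MSE = 7.25

MSE = (1/4)((4-0)² + (-1-2)² + (-2--2)² + (1--1)²) = (1/4)(16 + 9 + 0 + 4) = 7.25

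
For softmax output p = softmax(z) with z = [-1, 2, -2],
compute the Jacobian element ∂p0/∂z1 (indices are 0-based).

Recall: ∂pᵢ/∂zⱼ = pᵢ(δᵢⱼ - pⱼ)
∂p0/∂z1 = -0.04364

p = softmax(z) = [0.04661, 0.9362, 0.01715]
p0 = 0.04661, p1 = 0.9362

∂p0/∂z1 = -p0 × p1 = -0.04661 × 0.9362 = -0.04364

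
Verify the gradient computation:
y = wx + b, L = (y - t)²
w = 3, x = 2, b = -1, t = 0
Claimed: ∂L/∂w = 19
Incorrect

y = (3)(2) + -1 = 5
∂L/∂y = 2(y - t) = 2(5 - 0) = 10
∂y/∂w = x = 2
∂L/∂w = 10 × 2 = 20

Claimed value: 19
Incorrect: The correct gradient is 20.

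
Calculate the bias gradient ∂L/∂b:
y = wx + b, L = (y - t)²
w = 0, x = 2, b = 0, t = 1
∂L/∂b = -2

y = wx + b = (0)(2) + 0 = 0
∂L/∂y = 2(y - t) = 2(0 - 1) = -2
∂y/∂b = 1
∂L/∂b = ∂L/∂y · ∂y/∂b = -2 × 1 = -2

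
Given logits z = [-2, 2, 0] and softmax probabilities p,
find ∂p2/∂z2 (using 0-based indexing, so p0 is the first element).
∂p2/∂z2 = 0.1035

p = softmax(z) = [0.01588, 0.8668, 0.1173]
p2 = 0.1173

∂p2/∂z2 = p2(1 - p2) = 0.1173 × (1 - 0.1173) = 0.1035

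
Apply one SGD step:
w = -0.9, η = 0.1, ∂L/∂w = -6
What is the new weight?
w_new = -0.3

w_new = w - η·∂L/∂w = -0.9 - 0.1×(-6) = -0.9 - (-0.6) = -0.3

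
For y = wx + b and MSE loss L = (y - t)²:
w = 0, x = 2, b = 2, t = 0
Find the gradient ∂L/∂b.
∂L/∂b = 4

y = wx + b = (0)(2) + 2 = 2
∂L/∂y = 2(y - t) = 2(2 - 0) = 4
∂y/∂b = 1
∂L/∂b = ∂L/∂y · ∂y/∂b = 4 × 1 = 4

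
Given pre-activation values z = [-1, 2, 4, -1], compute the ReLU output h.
h = [0, 2, 4, 0]

ReLU applied element-wise: max(0,-1)=0, max(0,2)=2, max(0,4)=4, max(0,-1)=0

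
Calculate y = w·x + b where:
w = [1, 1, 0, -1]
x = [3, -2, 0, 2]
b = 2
y = 1

y = (1)(3) + (1)(-2) + (0)(0) + (-1)(2) + 2 = 1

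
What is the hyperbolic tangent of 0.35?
0.3364

tanh(0.35) = (e^(0.35) - e^(-0.35))/(e^(0.35) + e^(-0.35)) = 0.3364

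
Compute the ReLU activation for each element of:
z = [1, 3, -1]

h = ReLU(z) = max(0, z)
h = [1, 3, 0]

ReLU applied element-wise: max(0,1)=1, max(0,3)=3, max(0,-1)=0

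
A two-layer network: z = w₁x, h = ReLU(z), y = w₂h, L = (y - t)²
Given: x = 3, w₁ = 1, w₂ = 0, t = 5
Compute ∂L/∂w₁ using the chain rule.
∂L/∂w₁ = 0

Forward pass:
z = w₁x = 1×3 = 3
h = ReLU(3) = 3
y = w₂h = 0×3 = 0

Backward pass:
∂L/∂y = 2(y - t) = 2(0 - 5) = -10
∂y/∂h = w₂ = 0
∂h/∂z = 1 (ReLU derivative)
∂z/∂w₁ = x = 3

∂L/∂w₁ = -10 × 0 × 1 × 3 = 0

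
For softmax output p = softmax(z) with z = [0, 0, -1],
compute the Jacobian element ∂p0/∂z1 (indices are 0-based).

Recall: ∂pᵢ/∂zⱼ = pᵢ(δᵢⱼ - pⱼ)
∂p0/∂z1 = -0.1784

p = softmax(z) = [0.4223, 0.4223, 0.1554]
p0 = 0.4223, p1 = 0.4223

∂p0/∂z1 = -p0 × p1 = -0.4223 × 0.4223 = -0.1784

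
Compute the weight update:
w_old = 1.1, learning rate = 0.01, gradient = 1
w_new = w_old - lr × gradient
w_new = 1.09

w_new = w - η·∂L/∂w = 1.1 - 0.01×(1) = 1.1 - (0.01) = 1.09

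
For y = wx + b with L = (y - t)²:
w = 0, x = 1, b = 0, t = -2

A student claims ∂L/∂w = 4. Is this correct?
Correct

y = (0)(1) + 0 = 0
∂L/∂y = 2(y - t) = 2(0 - -2) = 4
∂y/∂w = x = 1
∂L/∂w = 4 × 1 = 4

Claimed value: 4
Correct: The correct gradient is 4.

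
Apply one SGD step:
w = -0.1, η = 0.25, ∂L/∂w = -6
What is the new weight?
w_new = 1.4

w_new = w - η·∂L/∂w = -0.1 - 0.25×(-6) = -0.1 - (-1.5) = 1.4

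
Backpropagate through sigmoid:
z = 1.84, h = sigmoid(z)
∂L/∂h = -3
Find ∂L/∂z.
∂L/∂z = -0.3548

σ(1.84) = 0.8629
σ'(1.84) = σ(1.84)(1 - σ(1.84)) = 0.8629 × 0.1371 = 0.1183
∂L/∂z = ∂L/∂h · σ'(z) = -3 × 0.1183 = -0.3548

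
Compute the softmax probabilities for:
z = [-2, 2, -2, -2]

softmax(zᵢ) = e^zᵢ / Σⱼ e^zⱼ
p = [0.0174, 0.9479, 0.0174, 0.0174]

exp(z) = [0.1353, 7.389, 0.1353, 0.1353]
Sum = 7.795
p = [0.0174, 0.9479, 0.0174, 0.0174]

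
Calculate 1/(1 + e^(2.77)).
0.05897

sigmoid(-2.77) = 1/(1 + e^(2.77)) = 1/(1 + 15.96) = 0.05897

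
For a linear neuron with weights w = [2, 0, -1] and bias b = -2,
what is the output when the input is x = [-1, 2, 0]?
y = -4

y = (2)(-1) + (0)(2) + (-1)(0) + -2 = -4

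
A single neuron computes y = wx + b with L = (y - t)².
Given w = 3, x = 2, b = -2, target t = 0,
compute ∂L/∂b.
∂L/∂b = 8

y = wx + b = (3)(2) + -2 = 4
∂L/∂y = 2(y - t) = 2(4 - 0) = 8
∂y/∂b = 1
∂L/∂b = ∂L/∂y · ∂y/∂b = 8 × 1 = 8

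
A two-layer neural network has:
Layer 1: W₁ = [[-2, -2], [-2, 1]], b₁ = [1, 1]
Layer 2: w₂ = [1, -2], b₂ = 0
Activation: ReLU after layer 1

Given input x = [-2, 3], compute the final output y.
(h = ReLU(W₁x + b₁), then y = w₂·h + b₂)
y = -16

Layer 1 pre-activation: z₁ = [-1, 8]
After ReLU: h = [0, 8]
Layer 2 output: y = 1×0 + -2×8 + 0 = -16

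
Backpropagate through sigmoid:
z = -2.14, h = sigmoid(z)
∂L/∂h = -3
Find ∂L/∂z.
∂L/∂z = -0.2826

σ(-2.14) = 0.1053
σ'(-2.14) = σ(-2.14)(1 - σ(-2.14)) = 0.1053 × 0.8947 = 0.09419
∂L/∂z = ∂L/∂h · σ'(z) = -3 × 0.09419 = -0.2826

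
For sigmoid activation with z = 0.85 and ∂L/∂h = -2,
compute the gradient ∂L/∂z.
∂L/∂z = -0.4195

σ(0.85) = 0.7006
σ'(0.85) = σ(0.85)(1 - σ(0.85)) = 0.7006 × 0.2994 = 0.2098
∂L/∂z = ∂L/∂h · σ'(z) = -2 × 0.2098 = -0.4195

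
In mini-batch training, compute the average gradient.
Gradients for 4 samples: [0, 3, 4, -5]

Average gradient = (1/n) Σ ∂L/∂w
Average gradient = 0.5

Average = (1/4)(0 + 3 + 4 + -5) = 2/4 = 0.5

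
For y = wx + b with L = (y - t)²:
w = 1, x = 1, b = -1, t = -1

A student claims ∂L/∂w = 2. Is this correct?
Correct

y = (1)(1) + -1 = 0
∂L/∂y = 2(y - t) = 2(0 - -1) = 2
∂y/∂w = x = 1
∂L/∂w = 2 × 1 = 2

Claimed value: 2
Correct: The correct gradient is 2.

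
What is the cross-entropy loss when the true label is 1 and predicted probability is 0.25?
L = 1.386

L = -1·log(0.25) - 0·log(0.75) = -log(0.25) = 1.386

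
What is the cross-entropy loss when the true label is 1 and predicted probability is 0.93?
L = 0.07257

L = -1·log(0.93) - 0·log(0.07) = -log(0.93) = 0.07257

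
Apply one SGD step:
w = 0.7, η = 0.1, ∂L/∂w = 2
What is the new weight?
w_new = 0.5

w_new = w - η·∂L/∂w = 0.7 - 0.1×(2) = 0.7 - (0.2) = 0.5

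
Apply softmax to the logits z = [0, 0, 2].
p = [0.1065, 0.1065, 0.787]

exp(z) = [1, 1, 7.389]
Sum = 9.389
p = [0.1065, 0.1065, 0.787]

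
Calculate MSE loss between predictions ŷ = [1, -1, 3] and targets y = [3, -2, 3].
MSE = 1.667

MSE = (1/3)((1-3)² + (-1--2)² + (3-3)²) = (1/3)(4 + 1 + 0) = 1.667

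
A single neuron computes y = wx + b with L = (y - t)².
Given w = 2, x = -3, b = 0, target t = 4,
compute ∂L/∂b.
∂L/∂b = -20

y = wx + b = (2)(-3) + 0 = -6
∂L/∂y = 2(y - t) = 2(-6 - 4) = -20
∂y/∂b = 1
∂L/∂b = ∂L/∂y · ∂y/∂b = -20 × 1 = -20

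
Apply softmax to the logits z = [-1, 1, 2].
p = [0.0351, 0.2595, 0.7054]

exp(z) = [0.3679, 2.718, 7.389]
Sum = 10.48
p = [0.0351, 0.2595, 0.7054]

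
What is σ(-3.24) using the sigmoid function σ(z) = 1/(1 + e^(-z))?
0.03769

sigmoid(-3.24) = 1/(1 + e^(3.24)) = 1/(1 + 25.53) = 0.03769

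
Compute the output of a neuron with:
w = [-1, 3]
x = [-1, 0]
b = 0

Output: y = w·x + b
y = 1

y = (-1)(-1) + (3)(0) + 0 = 1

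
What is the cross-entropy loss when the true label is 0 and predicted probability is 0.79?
L = 1.561

L = -0·log(0.79) - 1·log(0.21) = -log(0.21) = 1.561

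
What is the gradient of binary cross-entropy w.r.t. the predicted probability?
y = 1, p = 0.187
∂L/∂p = -5.348

∂L/∂p = -y/p + (1-y)/(1-p) = -1/0.187 + 0 = -5.348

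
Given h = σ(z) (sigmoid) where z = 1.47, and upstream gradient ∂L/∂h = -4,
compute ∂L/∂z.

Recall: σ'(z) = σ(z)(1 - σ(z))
∂L/∂z = -0.608

σ(1.47) = 0.8131
σ'(1.47) = σ(1.47)(1 - σ(1.47)) = 0.8131 × 0.1869 = 0.152
∂L/∂z = ∂L/∂h · σ'(z) = -4 × 0.152 = -0.608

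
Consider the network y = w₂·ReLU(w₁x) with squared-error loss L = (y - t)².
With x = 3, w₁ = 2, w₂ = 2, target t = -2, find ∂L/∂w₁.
∂L/∂w₁ = 168

Forward pass:
z = w₁x = 2×3 = 6
h = ReLU(6) = 6
y = w₂h = 2×6 = 12

Backward pass:
∂L/∂y = 2(y - t) = 2(12 - -2) = 28
∂y/∂h = w₂ = 2
∂h/∂z = 1 (ReLU derivative)
∂z/∂w₁ = x = 3

∂L/∂w₁ = 28 × 2 × 1 × 3 = 168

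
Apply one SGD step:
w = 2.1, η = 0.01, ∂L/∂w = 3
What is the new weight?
w_new = 2.07

w_new = w - η·∂L/∂w = 2.1 - 0.01×(3) = 2.1 - (0.03) = 2.07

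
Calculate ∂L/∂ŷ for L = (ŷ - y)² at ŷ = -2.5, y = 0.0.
∂L/∂ŷ = -5.0

∂L/∂ŷ = 2(ŷ - y) = 2(-2.5 - 0.0) = 2(-2.5) = -5.0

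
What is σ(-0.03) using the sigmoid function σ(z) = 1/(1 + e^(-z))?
0.4925

sigmoid(-0.03) = 1/(1 + e^(0.03)) = 1/(1 + 1.03) = 0.4925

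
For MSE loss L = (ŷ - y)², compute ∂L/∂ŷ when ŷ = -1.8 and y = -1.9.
∂L/∂ŷ = 0.2

∂L/∂ŷ = 2(ŷ - y) = 2(-1.8 - -1.9) = 2(0.1) = 0.2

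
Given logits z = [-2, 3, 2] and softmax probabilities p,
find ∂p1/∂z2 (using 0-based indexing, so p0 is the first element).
∂p1/∂z2 = -0.1947

p = softmax(z) = [0.004902, 0.7275, 0.2676]
p1 = 0.7275, p2 = 0.2676

∂p1/∂z2 = -p1 × p2 = -0.7275 × 0.2676 = -0.1947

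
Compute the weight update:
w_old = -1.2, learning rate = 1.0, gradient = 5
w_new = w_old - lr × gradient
w_new = -6.2

w_new = w - η·∂L/∂w = -1.2 - 1.0×(5) = -1.2 - (5) = -6.2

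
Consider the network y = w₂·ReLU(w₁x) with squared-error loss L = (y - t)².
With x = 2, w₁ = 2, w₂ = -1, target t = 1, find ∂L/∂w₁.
∂L/∂w₁ = 20

Forward pass:
z = w₁x = 2×2 = 4
h = ReLU(4) = 4
y = w₂h = -1×4 = -4

Backward pass:
∂L/∂y = 2(y - t) = 2(-4 - 1) = -10
∂y/∂h = w₂ = -1
∂h/∂z = 1 (ReLU derivative)
∂z/∂w₁ = x = 2

∂L/∂w₁ = -10 × -1 × 1 × 2 = 20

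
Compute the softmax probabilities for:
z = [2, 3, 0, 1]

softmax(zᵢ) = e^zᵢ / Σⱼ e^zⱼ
p = [0.2369, 0.6439, 0.0321, 0.0871]

exp(z) = [7.389, 20.09, 1, 2.718]
Sum = 31.19
p = [0.2369, 0.6439, 0.0321, 0.0871]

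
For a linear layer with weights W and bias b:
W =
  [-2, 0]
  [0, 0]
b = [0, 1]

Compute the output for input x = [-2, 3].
y = [4, 1]

Wx = [-2×-2 + 0×3, 0×-2 + 0×3]
   = [4, 0]
y = Wx + b = [4 + 0, 0 + 1] = [4, 1]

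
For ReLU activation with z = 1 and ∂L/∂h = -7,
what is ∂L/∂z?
∂L/∂z = -7

h = ReLU(1) = 1
Since z > 0: ∂h/∂z = 1
∂L/∂z = ∂L/∂h · ∂h/∂z = -7 × 1 = -7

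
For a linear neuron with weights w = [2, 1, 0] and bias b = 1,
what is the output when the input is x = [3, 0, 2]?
y = 7

y = (2)(3) + (1)(0) + (0)(2) + 1 = 7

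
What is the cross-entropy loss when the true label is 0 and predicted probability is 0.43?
L = 0.5621

L = -0·log(0.43) - 1·log(0.57) = -log(0.57) = 0.5621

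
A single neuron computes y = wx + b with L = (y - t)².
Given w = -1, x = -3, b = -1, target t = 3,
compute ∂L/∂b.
∂L/∂b = -2

y = wx + b = (-1)(-3) + -1 = 2
∂L/∂y = 2(y - t) = 2(2 - 3) = -2
∂y/∂b = 1
∂L/∂b = ∂L/∂y · ∂y/∂b = -2 × 1 = -2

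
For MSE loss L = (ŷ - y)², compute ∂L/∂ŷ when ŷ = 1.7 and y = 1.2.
∂L/∂ŷ = 1.0

∂L/∂ŷ = 2(ŷ - y) = 2(1.7 - 1.2) = 2(0.5) = 1.0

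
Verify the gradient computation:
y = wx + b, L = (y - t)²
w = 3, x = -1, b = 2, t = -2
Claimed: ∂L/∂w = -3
Incorrect

y = (3)(-1) + 2 = -1
∂L/∂y = 2(y - t) = 2(-1 - -2) = 2
∂y/∂w = x = -1
∂L/∂w = 2 × -1 = -2

Claimed value: -3
Incorrect: The correct gradient is -2.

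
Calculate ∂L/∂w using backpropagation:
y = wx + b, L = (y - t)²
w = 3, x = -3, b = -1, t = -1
∂L/∂w = 54

y = wx + b = (3)(-3) + -1 = -10
∂L/∂y = 2(y - t) = 2(-10 - -1) = -18
∂y/∂w = x = -3
∂L/∂w = ∂L/∂y · ∂y/∂w = -18 × -3 = 54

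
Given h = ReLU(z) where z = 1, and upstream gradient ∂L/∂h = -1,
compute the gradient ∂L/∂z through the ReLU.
∂L/∂z = -1

h = ReLU(1) = 1
Since z > 0: ∂h/∂z = 1
∂L/∂z = ∂L/∂h · ∂h/∂z = -1 × 1 = -1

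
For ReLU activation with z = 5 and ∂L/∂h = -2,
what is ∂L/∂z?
∂L/∂z = -2

h = ReLU(5) = 5
Since z > 0: ∂h/∂z = 1
∂L/∂z = ∂L/∂h · ∂h/∂z = -2 × 1 = -2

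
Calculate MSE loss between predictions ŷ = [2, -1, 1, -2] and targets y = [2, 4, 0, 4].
MSE = 15.5

MSE = (1/4)((2-2)² + (-1-4)² + (1-0)² + (-2-4)²) = (1/4)(0 + 25 + 1 + 36) = 15.5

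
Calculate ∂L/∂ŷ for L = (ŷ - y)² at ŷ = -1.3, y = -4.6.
∂L/∂ŷ = 6.6

∂L/∂ŷ = 2(ŷ - y) = 2(-1.3 - -4.6) = 2(3.3) = 6.6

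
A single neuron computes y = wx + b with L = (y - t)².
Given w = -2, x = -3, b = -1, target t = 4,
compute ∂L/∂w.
∂L/∂w = -6

y = wx + b = (-2)(-3) + -1 = 5
∂L/∂y = 2(y - t) = 2(5 - 4) = 2
∂y/∂w = x = -3
∂L/∂w = ∂L/∂y · ∂y/∂w = 2 × -3 = -6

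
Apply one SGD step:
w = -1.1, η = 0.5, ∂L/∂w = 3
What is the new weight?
w_new = -2.6

w_new = w - η·∂L/∂w = -1.1 - 0.5×(3) = -1.1 - (1.5) = -2.6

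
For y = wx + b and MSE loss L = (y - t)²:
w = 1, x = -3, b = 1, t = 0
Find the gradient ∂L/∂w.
∂L/∂w = 12

y = wx + b = (1)(-3) + 1 = -2
∂L/∂y = 2(y - t) = 2(-2 - 0) = -4
∂y/∂w = x = -3
∂L/∂w = ∂L/∂y · ∂y/∂w = -4 × -3 = 12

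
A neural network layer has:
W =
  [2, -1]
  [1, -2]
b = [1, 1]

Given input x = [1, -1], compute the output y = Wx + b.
y = [4, 4]

Wx = [2×1 + -1×-1, 1×1 + -2×-1]
   = [3, 3]
y = Wx + b = [3 + 1, 3 + 1] = [4, 4]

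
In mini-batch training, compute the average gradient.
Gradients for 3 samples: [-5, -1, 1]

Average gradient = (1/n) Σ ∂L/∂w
Average gradient = -1.667

Average = (1/3)(-5 + -1 + 1) = -5/3 = -1.667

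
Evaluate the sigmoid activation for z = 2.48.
0.9227

sigmoid(2.48) = 1/(1 + e^(-2.48)) = 1/(1 + 0.08374) = 0.9227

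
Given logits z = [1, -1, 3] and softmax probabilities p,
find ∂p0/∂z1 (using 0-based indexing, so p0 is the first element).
∂p0/∂z1 = -0.001862

p = softmax(z) = [0.1173, 0.01588, 0.8668]
p0 = 0.1173, p1 = 0.01588

∂p0/∂z1 = -p0 × p1 = -0.1173 × 0.01588 = -0.001862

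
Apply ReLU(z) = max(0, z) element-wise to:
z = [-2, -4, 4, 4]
h = [0, 0, 4, 4]

ReLU applied element-wise: max(0,-2)=0, max(0,-4)=0, max(0,4)=4, max(0,4)=4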